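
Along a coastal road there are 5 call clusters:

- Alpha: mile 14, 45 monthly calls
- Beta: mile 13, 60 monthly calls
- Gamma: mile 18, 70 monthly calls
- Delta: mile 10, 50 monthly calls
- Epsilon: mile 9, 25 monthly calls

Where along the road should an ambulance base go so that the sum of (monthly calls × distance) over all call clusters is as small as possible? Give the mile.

For a sum of weighted absolute distances on a line, the optimum is the weighted median (not the mean). Total weight W = 250; half-weight = 125.
Sort by position and accumulate weight:
  mile 9 (Epsilon, w=25) → cum 25
  mile 10 (Delta, w=50) → cum 75
  mile 13 (Beta, w=60) → cum 135  ≥ 125 → median here
  mile 14 (Alpha, w=45) → cum 180
  mile 18 (Gamma, w=70) → cum 250
Optimal location: mile 13.

x = 13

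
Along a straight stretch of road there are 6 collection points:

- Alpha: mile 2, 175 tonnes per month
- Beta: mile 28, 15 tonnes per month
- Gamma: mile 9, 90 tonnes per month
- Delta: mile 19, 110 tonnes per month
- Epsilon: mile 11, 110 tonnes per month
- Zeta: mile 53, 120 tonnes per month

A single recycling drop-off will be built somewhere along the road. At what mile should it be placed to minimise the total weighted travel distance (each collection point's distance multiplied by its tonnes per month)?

For a sum of weighted absolute distances on a line, the optimum is the weighted median (not the mean). Total weight W = 620; half-weight = 310.
Sort by position and accumulate weight:
  mile 2 (Alpha, w=175) → cum 175
  mile 9 (Gamma, w=90) → cum 265
  mile 11 (Epsilon, w=110) → cum 375  ≥ 310 → median here
  mile 19 (Delta, w=110) → cum 485
  mile 28 (Beta, w=15) → cum 500
  mile 53 (Zeta, w=120) → cum 620
Optimal location: mile 11.

x = 11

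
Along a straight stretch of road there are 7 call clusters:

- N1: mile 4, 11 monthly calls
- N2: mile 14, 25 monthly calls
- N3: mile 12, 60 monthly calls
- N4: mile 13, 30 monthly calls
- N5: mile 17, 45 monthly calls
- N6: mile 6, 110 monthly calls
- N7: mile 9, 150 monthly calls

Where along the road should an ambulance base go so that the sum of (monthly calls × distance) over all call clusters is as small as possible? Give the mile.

x = 9

For a sum of weighted absolute distances on a line, the optimum is the weighted median (not the mean). Total weight W = 431; half-weight = 215.5.
Sort by position and accumulate weight:
  mile 4 (N1, w=11) → cum 11
  mile 6 (N6, w=110) → cum 121
  mile 9 (N7, w=150) → cum 271  ≥ 215.5 → median here
  mile 12 (N3, w=60) → cum 331
  mile 13 (N4, w=30) → cum 361
  mile 14 (N2, w=25) → cum 386
  mile 17 (N5, w=45) → cum 431
Optimal location: mile 9.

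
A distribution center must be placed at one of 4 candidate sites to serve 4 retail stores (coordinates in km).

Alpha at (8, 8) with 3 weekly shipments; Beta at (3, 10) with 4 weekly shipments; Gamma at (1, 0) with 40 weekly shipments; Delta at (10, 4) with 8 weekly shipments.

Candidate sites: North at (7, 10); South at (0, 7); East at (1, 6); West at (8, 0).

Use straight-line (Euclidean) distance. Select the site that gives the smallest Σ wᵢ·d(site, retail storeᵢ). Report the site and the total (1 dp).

East, total 353.5 km

Total weighted distance at each candidate:
  North (7, 10): total = 542.8
  South (0, 7): total = 407.5
  East (1, 6): total = 353.5
  West (8, 0): total = 384.5
Minimum is at East with total 353.5 km.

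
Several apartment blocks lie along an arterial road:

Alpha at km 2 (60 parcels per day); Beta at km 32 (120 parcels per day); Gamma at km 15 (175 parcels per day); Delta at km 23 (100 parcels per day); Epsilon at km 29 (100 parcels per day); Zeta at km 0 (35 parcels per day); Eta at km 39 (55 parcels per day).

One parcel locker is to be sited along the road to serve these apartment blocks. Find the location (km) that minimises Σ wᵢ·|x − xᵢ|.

For a sum of weighted absolute distances on a line, the optimum is the weighted median (not the mean). Total weight W = 645; half-weight = 322.5.
Sort by position and accumulate weight:
  km 0 (Zeta, w=35) → cum 35
  km 2 (Alpha, w=60) → cum 95
  km 15 (Gamma, w=175) → cum 270
  km 23 (Delta, w=100) → cum 370  ≥ 322.5 → median here
  km 29 (Epsilon, w=100) → cum 470
  km 32 (Beta, w=120) → cum 590
  km 39 (Eta, w=55) → cum 645
Optimal location: km 23.

x = 23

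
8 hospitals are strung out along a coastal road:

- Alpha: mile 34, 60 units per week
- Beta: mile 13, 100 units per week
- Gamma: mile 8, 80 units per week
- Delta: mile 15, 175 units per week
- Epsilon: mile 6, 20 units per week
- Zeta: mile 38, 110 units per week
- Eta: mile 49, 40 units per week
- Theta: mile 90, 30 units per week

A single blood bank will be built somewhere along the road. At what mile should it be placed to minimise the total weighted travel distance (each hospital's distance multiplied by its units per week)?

For a sum of weighted absolute distances on a line, the optimum is the weighted median (not the mean). Total weight W = 615; half-weight = 307.5.
Sort by position and accumulate weight:
  mile 6 (Epsilon, w=20) → cum 20
  mile 8 (Gamma, w=80) → cum 100
  mile 13 (Beta, w=100) → cum 200
  mile 15 (Delta, w=175) → cum 375  ≥ 307.5 → median here
  mile 34 (Alpha, w=60) → cum 435
  mile 38 (Zeta, w=110) → cum 545
  mile 49 (Eta, w=40) → cum 585
  mile 90 (Theta, w=30) → cum 615
Optimal location: mile 15.

x = 15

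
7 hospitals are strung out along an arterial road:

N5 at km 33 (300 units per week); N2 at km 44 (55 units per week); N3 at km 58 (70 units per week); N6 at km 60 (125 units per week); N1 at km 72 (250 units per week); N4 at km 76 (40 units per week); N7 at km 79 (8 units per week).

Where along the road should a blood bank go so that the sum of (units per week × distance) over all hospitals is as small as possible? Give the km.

x = 58

For a sum of weighted absolute distances on a line, the optimum is the weighted median (not the mean). Total weight W = 848; half-weight = 424.
Sort by position and accumulate weight:
  km 33 (N5, w=300) → cum 300
  km 44 (N2, w=55) → cum 355
  km 58 (N3, w=70) → cum 425  ≥ 424 → median here
  km 60 (N6, w=125) → cum 550
  km 72 (N1, w=250) → cum 800
  km 76 (N4, w=40) → cum 840
  km 79 (N7, w=8) → cum 848
Optimal location: km 58.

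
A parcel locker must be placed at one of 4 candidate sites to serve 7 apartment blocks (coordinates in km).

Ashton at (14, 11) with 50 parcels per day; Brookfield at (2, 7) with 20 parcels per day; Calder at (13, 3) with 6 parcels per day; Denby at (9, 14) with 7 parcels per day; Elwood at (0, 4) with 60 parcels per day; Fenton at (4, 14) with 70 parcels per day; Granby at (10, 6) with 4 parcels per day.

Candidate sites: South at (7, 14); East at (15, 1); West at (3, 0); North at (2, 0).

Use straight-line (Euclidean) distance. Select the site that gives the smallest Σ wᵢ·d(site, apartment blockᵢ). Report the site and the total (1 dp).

South, total 1618.6 km

Total weighted distance at each candidate:
  South (7, 14): total = 1618.6
  East (15, 1): total = 3044.2
  West (3, 0): total = 2407.9
  North (2, 0): total = 2430.2
Minimum is at South with total 1618.6 km.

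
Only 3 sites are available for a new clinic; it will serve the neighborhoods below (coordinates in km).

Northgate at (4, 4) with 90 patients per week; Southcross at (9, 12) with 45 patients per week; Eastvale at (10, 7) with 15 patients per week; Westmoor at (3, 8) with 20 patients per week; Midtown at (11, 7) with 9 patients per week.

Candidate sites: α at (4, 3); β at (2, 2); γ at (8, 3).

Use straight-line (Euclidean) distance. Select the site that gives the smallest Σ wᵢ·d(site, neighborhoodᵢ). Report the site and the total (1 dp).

α, total 836.0 km

Total weighted distance at each candidate:
  α (4, 3): total = 836.0
  β (2, 2): total = 1159.7
  γ (8, 3): total = 1032.1
Minimum is at α with total 836.0 km.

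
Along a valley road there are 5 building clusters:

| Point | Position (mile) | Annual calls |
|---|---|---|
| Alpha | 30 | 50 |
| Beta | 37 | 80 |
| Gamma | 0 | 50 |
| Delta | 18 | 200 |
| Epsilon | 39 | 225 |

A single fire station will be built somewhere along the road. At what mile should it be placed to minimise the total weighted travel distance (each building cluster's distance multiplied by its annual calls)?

For a sum of weighted absolute distances on a line, the optimum is the weighted median (not the mean). Total weight W = 605; half-weight = 302.5.
Sort by position and accumulate weight:
  mile 0 (Gamma, w=50) → cum 50
  mile 18 (Delta, w=200) → cum 250
  mile 30 (Alpha, w=50) → cum 300
  mile 37 (Beta, w=80) → cum 380  ≥ 302.5 → median here
  mile 39 (Epsilon, w=225) → cum 605
Optimal location: mile 37.

x = 37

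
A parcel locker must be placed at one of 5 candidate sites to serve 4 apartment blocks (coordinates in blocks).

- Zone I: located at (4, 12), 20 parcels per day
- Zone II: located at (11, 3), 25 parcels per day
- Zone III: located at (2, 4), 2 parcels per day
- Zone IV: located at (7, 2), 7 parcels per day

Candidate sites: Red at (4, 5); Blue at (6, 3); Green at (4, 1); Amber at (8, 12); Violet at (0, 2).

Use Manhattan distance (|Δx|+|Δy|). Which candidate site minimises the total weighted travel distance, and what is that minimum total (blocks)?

Blue, total 369 blocks

Total weighted distance at each candidate:
  Red (4, 5): total = 413
  Blue (6, 3): total = 369
  Green (4, 1): total = 483
  Amber (8, 12): total = 485
  Violet (0, 2): total = 637
Minimum is at Blue with total 369 blocks.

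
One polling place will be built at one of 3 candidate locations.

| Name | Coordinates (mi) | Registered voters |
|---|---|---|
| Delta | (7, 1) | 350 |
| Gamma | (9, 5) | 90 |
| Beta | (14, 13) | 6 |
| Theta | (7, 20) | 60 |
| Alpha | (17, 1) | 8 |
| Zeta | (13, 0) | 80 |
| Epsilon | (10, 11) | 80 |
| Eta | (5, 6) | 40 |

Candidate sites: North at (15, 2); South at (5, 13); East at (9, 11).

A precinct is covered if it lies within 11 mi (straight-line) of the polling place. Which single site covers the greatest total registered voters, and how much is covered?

Coverage radius r = 11 mi; a point is covered iff (Δx)²+(Δy)² ≤ 11² = 121.
  North (15, 2): covers {Delta, Gamma, Alpha, Zeta, Epsilon, Eta} → 648
  South (5, 13): covers {Gamma, Beta, Theta, Epsilon, Eta} → 276
  East (9, 11): covers {Delta, Gamma, Beta, Theta, Epsilon, Eta} → 626
Maximum coverage at North: 648 registered voters.

North, covering 648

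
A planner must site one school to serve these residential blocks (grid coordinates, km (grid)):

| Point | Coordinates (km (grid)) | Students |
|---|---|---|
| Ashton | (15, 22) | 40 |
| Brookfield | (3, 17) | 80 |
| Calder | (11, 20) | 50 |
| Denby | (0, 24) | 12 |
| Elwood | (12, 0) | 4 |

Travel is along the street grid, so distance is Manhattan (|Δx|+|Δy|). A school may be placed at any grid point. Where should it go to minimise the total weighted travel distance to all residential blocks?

(11, 20)

Manhattan distance separates: Σwᵢ(|x−xᵢ|+|y−yᵢ|) = Σwᵢ|x−xᵢ| + Σwᵢ|y−yᵢ|, so x and y are optimised independently as 1-D weighted medians.
Total weight W = 186; half = 93.
x-coordinate, sorted with cumulative weight:
  x=0 (Denby, w=12) cum 12
  x=3 (Brookfield, w=80) cum 92
  x=11 (Calder, w=50) cum 142  ← median
  x=12 (Elwood, w=4) cum 146
  x=15 (Ashton, w=40) cum 186
⇒ x* = 11
y-coordinate, sorted with cumulative weight:
  y=0 (Elwood, w=4) cum 4
  y=17 (Brookfield, w=80) cum 84
  y=20 (Calder, w=50) cum 134  ← median
  y=22 (Ashton, w=40) cum 174
  y=24 (Denby, w=12) cum 186
⇒ y* = 20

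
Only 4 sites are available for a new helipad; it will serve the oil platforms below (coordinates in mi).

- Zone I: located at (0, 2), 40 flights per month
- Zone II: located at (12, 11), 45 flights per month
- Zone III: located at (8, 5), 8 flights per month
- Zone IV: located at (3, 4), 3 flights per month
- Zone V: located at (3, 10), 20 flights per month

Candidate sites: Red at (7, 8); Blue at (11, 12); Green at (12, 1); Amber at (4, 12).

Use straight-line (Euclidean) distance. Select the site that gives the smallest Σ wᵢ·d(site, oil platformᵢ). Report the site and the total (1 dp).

Red, total 762.9 mi

Total weighted distance at each candidate:
  Red (7, 8): total = 762.9
  Blue (11, 12): total = 918.1
  Green (12, 1): total = 1259.9
  Amber (4, 12): total = 927.0
Minimum is at Red with total 762.9 mi.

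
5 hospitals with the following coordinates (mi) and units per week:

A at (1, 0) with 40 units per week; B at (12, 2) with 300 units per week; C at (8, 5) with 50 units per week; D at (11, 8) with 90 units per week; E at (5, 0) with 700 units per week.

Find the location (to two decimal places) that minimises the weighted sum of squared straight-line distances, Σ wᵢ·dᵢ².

(7.23, 1.33)

The minimiser of Σwᵢ‖p−pᵢ‖² is the weighted centroid p* = (Σwᵢpᵢ)/(Σwᵢ).
Σwᵢ = 1180.
Σwᵢxᵢ = 40·1 + 300·12 + 50·8 + 90·11 + 700·5 = 8530.
Σwᵢyᵢ = 40·0 + 300·2 + 50·5 + 90·8 + 700·0 = 1570.
x* = 8530/1180 = 7.23, y* = 1570/1180 = 1.33.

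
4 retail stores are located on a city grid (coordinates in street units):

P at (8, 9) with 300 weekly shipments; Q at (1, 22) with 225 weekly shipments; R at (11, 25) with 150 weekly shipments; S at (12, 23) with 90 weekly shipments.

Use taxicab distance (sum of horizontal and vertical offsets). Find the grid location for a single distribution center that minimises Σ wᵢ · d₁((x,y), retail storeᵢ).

(8, 22)

Manhattan distance separates: Σwᵢ(|x−xᵢ|+|y−yᵢ|) = Σwᵢ|x−xᵢ| + Σwᵢ|y−yᵢ|, so x and y are optimised independently as 1-D weighted medians.
Total weight W = 765; half = 382.5.
x-coordinate, sorted with cumulative weight:
  x=1 (Q, w=225) cum 225
  x=8 (P, w=300) cum 525  ← median
  x=11 (R, w=150) cum 675
  x=12 (S, w=90) cum 765
⇒ x* = 8
y-coordinate, sorted with cumulative weight:
  y=9 (P, w=300) cum 300
  y=22 (Q, w=225) cum 525  ← median
  y=23 (S, w=90) cum 615
  y=25 (R, w=150) cum 765
⇒ y* = 22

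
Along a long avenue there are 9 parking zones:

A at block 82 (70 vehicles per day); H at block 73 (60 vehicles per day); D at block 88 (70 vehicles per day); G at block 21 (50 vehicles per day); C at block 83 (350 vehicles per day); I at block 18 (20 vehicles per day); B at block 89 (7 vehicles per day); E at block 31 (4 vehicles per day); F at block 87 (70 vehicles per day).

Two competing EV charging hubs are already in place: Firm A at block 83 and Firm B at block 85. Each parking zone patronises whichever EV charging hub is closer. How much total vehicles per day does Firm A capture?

The indifferent point is the midpoint (83+85)/2 = 84; parking zones left of it (closer to Firm A at 83) go to Firm A, those right go to Firm B.
  I at 18 (w=20) → Firm A
  G at 21 (w=50) → Firm A
  E at 31 (w=4) → Firm A
  H at 73 (w=60) → Firm A
  A at 82 (w=70) → Firm A
  C at 83 (w=350) → Firm A
  F at 87 (w=70) → Firm B
  D at 88 (w=70) → Firm B
  B at 89 (w=7) → Firm B
Firm A captures 554; Firm B captures 147.

554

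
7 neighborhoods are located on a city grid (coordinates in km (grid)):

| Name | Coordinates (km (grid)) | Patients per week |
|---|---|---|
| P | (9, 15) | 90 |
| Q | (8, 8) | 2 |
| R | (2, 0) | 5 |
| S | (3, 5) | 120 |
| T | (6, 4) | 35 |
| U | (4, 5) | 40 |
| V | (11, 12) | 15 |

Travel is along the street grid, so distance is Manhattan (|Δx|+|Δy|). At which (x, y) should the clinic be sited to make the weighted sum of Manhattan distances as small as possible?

Manhattan distance separates: Σwᵢ(|x−xᵢ|+|y−yᵢ|) = Σwᵢ|x−xᵢ| + Σwᵢ|y−yᵢ|, so x and y are optimised independently as 1-D weighted medians.
Total weight W = 307; half = 153.5.
x-coordinate, sorted with cumulative weight:
  x=2 (R, w=5) cum 5
  x=3 (S, w=120) cum 125
  x=4 (U, w=40) cum 165  ← median
  x=6 (T, w=35) cum 200
  x=8 (Q, w=2) cum 202
  x=9 (P, w=90) cum 292
  x=11 (V, w=15) cum 307
⇒ x* = 4
y-coordinate, sorted with cumulative weight:
  y=0 (R, w=5) cum 5
  y=4 (T, w=35) cum 40
  y=5 (S, w=120) cum 160  ← median
  y=5 (U, w=40) cum 200
  y=8 (Q, w=2) cum 202
  y=12 (V, w=15) cum 217
  y=15 (P, w=90) cum 307
⇒ y* = 5

(4, 5)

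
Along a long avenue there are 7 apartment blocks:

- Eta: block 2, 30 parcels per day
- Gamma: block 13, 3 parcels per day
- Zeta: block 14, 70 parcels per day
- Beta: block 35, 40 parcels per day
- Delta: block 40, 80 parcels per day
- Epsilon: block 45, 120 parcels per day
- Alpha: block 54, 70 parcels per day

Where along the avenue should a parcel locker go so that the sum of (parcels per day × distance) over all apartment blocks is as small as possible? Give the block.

x = 40

For a sum of weighted absolute distances on a line, the optimum is the weighted median (not the mean). Total weight W = 413; half-weight = 206.5.
Sort by position and accumulate weight:
  block 2 (Eta, w=30) → cum 30
  block 13 (Gamma, w=3) → cum 33
  block 14 (Zeta, w=70) → cum 103
  block 35 (Beta, w=40) → cum 143
  block 40 (Delta, w=80) → cum 223  ≥ 206.5 → median here
  block 45 (Epsilon, w=120) → cum 343
  block 54 (Alpha, w=70) → cum 413
Optimal location: block 40.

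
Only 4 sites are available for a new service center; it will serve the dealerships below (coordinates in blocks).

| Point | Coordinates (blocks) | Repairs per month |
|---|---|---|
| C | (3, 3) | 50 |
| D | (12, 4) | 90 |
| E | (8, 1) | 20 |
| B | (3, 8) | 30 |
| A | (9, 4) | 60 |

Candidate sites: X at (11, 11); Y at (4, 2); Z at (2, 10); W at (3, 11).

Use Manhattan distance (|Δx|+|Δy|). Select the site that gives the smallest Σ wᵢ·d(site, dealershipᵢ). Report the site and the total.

Total weighted distance at each candidate:
  X (11, 11): total = 2650
  Y (4, 2): total = 1730
  Z (2, 10): total = 3010
  W (3, 11): total = 3010
Minimum is at Y with total 1730 blocks.

Y, total 1730 blocks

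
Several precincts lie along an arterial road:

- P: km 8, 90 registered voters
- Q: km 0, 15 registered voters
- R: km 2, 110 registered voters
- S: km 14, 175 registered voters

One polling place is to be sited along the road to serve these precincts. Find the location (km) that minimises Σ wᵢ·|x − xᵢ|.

For a sum of weighted absolute distances on a line, the optimum is the weighted median (not the mean). Total weight W = 390; half-weight = 195.
Sort by position and accumulate weight:
  km 0 (Q, w=15) → cum 15
  km 2 (R, w=110) → cum 125
  km 8 (P, w=90) → cum 215  ≥ 195 → median here
  km 14 (S, w=175) → cum 390
Optimal location: km 8.

x = 8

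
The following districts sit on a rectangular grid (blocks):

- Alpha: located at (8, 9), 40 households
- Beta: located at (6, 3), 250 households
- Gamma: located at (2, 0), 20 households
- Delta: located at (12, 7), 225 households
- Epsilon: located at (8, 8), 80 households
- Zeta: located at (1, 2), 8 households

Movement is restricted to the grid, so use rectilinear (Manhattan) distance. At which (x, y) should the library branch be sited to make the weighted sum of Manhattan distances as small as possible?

Manhattan distance separates: Σwᵢ(|x−xᵢ|+|y−yᵢ|) = Σwᵢ|x−xᵢ| + Σwᵢ|y−yᵢ|, so x and y are optimised independently as 1-D weighted medians.
Total weight W = 623; half = 311.5.
x-coordinate, sorted with cumulative weight:
  x=1 (Zeta, w=8) cum 8
  x=2 (Gamma, w=20) cum 28
  x=6 (Beta, w=250) cum 278
  x=8 (Alpha, w=40) cum 318  ← median
  x=8 (Epsilon, w=80) cum 398
  x=12 (Delta, w=225) cum 623
⇒ x* = 8
y-coordinate, sorted with cumulative weight:
  y=0 (Gamma, w=20) cum 20
  y=2 (Zeta, w=8) cum 28
  y=3 (Beta, w=250) cum 278
  y=7 (Delta, w=225) cum 503  ← median
  y=8 (Epsilon, w=80) cum 583
  y=9 (Alpha, w=40) cum 623
⇒ y* = 7

(8, 7)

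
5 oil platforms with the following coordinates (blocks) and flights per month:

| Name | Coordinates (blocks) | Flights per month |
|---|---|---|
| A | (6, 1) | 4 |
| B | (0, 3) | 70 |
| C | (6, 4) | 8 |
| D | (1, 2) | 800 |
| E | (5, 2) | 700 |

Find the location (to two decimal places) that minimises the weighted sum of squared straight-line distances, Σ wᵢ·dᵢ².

(2.76, 2.05)

The minimiser of Σwᵢ‖p−pᵢ‖² is the weighted centroid p* = (Σwᵢpᵢ)/(Σwᵢ).
Σwᵢ = 1582.
Σwᵢxᵢ = 4·6 + 70·0 + 8·6 + 800·1 + 700·5 = 4372.
Σwᵢyᵢ = 4·1 + 70·3 + 8·4 + 800·2 + 700·2 = 3246.
x* = 4372/1582 = 2.76, y* = 3246/1582 = 2.05.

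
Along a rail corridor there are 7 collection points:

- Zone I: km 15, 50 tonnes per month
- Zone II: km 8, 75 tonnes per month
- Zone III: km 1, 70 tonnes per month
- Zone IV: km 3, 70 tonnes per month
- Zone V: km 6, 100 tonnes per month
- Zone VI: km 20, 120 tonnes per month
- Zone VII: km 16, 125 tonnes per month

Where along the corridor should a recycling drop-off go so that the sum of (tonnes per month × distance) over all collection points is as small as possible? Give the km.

x = 8

For a sum of weighted absolute distances on a line, the optimum is the weighted median (not the mean). Total weight W = 610; half-weight = 305.
Sort by position and accumulate weight:
  km 1 (Zone III, w=70) → cum 70
  km 3 (Zone IV, w=70) → cum 140
  km 6 (Zone V, w=100) → cum 240
  km 8 (Zone II, w=75) → cum 315  ≥ 305 → median here
  km 15 (Zone I, w=50) → cum 365
  km 16 (Zone VII, w=125) → cum 490
  km 20 (Zone VI, w=120) → cum 610
Optimal location: km 8.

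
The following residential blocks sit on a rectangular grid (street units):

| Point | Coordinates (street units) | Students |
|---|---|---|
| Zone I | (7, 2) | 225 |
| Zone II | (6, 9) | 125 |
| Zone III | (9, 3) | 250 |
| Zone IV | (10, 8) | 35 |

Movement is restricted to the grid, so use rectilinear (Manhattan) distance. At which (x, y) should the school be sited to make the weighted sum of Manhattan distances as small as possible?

(7, 3)

Manhattan distance separates: Σwᵢ(|x−xᵢ|+|y−yᵢ|) = Σwᵢ|x−xᵢ| + Σwᵢ|y−yᵢ|, so x and y are optimised independently as 1-D weighted medians.
Total weight W = 635; half = 317.5.
x-coordinate, sorted with cumulative weight:
  x=6 (Zone II, w=125) cum 125
  x=7 (Zone I, w=225) cum 350  ← median
  x=9 (Zone III, w=250) cum 600
  x=10 (Zone IV, w=35) cum 635
⇒ x* = 7
y-coordinate, sorted with cumulative weight:
  y=2 (Zone I, w=225) cum 225
  y=3 (Zone III, w=250) cum 475  ← median
  y=8 (Zone IV, w=35) cum 510
  y=9 (Zone II, w=125) cum 635
⇒ y* = 3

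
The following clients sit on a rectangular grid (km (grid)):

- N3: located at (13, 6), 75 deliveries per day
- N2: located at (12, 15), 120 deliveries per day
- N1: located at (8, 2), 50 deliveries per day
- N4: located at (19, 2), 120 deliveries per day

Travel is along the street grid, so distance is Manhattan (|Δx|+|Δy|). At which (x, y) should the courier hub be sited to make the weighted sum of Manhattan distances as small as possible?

Manhattan distance separates: Σwᵢ(|x−xᵢ|+|y−yᵢ|) = Σwᵢ|x−xᵢ| + Σwᵢ|y−yᵢ|, so x and y are optimised independently as 1-D weighted medians.
Total weight W = 365; half = 182.5.
x-coordinate, sorted with cumulative weight:
  x=8 (N1, w=50) cum 50
  x=12 (N2, w=120) cum 170
  x=13 (N3, w=75) cum 245  ← median
  x=19 (N4, w=120) cum 365
⇒ x* = 13
y-coordinate, sorted with cumulative weight:
  y=2 (N1, w=50) cum 50
  y=2 (N4, w=120) cum 170
  y=6 (N3, w=75) cum 245  ← median
  y=15 (N2, w=120) cum 365
⇒ y* = 6

(13, 6)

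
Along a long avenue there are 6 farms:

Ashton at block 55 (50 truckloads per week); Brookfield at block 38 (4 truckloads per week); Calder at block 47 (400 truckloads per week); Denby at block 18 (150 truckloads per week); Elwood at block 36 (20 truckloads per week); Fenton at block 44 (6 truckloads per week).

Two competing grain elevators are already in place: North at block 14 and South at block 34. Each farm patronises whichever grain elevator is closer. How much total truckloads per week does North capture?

The indifferent point is the midpoint (14+34)/2 = 24; farms left of it (closer to North at 14) go to North, those right go to South.
  Denby at 18 (w=150) → North
  Elwood at 36 (w=20) → South
  Brookfield at 38 (w=4) → South
  Fenton at 44 (w=6) → South
  Calder at 47 (w=400) → South
  Ashton at 55 (w=50) → South
North captures 150; South captures 480.

150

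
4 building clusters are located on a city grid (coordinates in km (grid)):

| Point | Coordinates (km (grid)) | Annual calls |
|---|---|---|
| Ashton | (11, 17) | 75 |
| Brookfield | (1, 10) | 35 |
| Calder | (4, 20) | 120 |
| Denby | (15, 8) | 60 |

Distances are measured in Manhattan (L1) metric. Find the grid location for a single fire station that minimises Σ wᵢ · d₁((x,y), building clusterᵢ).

(4, 17)

Manhattan distance separates: Σwᵢ(|x−xᵢ|+|y−yᵢ|) = Σwᵢ|x−xᵢ| + Σwᵢ|y−yᵢ|, so x and y are optimised independently as 1-D weighted medians.
Total weight W = 290; half = 145.
x-coordinate, sorted with cumulative weight:
  x=1 (Brookfield, w=35) cum 35
  x=4 (Calder, w=120) cum 155  ← median
  x=11 (Ashton, w=75) cum 230
  x=15 (Denby, w=60) cum 290
⇒ x* = 4
y-coordinate, sorted with cumulative weight:
  y=8 (Denby, w=60) cum 60
  y=10 (Brookfield, w=35) cum 95
  y=17 (Ashton, w=75) cum 170  ← median
  y=20 (Calder, w=120) cum 290
⇒ y* = 17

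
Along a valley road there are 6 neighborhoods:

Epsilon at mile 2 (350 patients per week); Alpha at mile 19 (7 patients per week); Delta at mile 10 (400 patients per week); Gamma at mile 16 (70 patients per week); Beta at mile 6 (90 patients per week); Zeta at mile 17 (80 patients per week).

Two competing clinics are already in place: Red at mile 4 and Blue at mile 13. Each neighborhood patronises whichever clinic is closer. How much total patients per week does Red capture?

The indifferent point is the midpoint (4+13)/2 = 8.5; neighborhoods left of it (closer to Red at 4) go to Red, those right go to Blue.
  Epsilon at 2 (w=350) → Red
  Beta at 6 (w=90) → Red
  Delta at 10 (w=400) → Blue
  Gamma at 16 (w=70) → Blue
  Zeta at 17 (w=80) → Blue
  Alpha at 19 (w=7) → Blue
Red captures 440; Blue captures 557.

440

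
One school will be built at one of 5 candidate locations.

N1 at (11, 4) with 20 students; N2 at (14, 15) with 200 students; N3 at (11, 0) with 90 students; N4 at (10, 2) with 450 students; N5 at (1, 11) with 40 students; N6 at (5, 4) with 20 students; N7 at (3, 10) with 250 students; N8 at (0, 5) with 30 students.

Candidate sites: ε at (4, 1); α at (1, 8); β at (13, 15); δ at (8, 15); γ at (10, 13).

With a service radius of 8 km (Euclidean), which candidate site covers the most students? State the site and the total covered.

ε, covering 610

Coverage radius r = 8 km; a point is covered iff (Δx)²+(Δy)² ≤ 8² = 64.
  ε (4, 1): covers {N1, N3, N4, N6, N8} → 610
  α (1, 8): covers {N5, N6, N7, N8} → 340
  β (13, 15): covers {N2} → 200
  δ (8, 15): covers {N2, N7} → 450
  γ (10, 13): covers {N2, N7} → 450
Maximum coverage at ε: 610 students.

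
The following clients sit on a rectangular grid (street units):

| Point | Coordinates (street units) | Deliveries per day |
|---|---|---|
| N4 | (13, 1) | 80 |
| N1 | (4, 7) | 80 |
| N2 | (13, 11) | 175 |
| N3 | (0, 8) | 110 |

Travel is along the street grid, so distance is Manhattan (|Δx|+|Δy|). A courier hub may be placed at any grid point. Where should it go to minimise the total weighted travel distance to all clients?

(13, 8)

Manhattan distance separates: Σwᵢ(|x−xᵢ|+|y−yᵢ|) = Σwᵢ|x−xᵢ| + Σwᵢ|y−yᵢ|, so x and y are optimised independently as 1-D weighted medians.
Total weight W = 445; half = 222.5.
x-coordinate, sorted with cumulative weight:
  x=0 (N3, w=110) cum 110
  x=4 (N1, w=80) cum 190
  x=13 (N4, w=80) cum 270  ← median
  x=13 (N2, w=175) cum 445
⇒ x* = 13
y-coordinate, sorted with cumulative weight:
  y=1 (N4, w=80) cum 80
  y=7 (N1, w=80) cum 160
  y=8 (N3, w=110) cum 270  ← median
  y=11 (N2, w=175) cum 445
⇒ y* = 8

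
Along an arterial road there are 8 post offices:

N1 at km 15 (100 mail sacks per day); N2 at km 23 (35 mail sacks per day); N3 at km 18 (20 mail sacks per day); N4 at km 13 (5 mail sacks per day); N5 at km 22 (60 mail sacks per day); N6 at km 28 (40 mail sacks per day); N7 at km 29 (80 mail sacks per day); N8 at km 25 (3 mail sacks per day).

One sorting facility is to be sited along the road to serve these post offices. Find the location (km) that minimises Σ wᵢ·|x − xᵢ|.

For a sum of weighted absolute distances on a line, the optimum is the weighted median (not the mean). Total weight W = 343; half-weight = 171.5.
Sort by position and accumulate weight:
  km 13 (N4, w=5) → cum 5
  km 15 (N1, w=100) → cum 105
  km 18 (N3, w=20) → cum 125
  km 22 (N5, w=60) → cum 185  ≥ 171.5 → median here
  km 23 (N2, w=35) → cum 220
  km 25 (N8, w=3) → cum 223
  km 28 (N6, w=40) → cum 263
  km 29 (N7, w=80) → cum 343
Optimal location: km 22.

x = 22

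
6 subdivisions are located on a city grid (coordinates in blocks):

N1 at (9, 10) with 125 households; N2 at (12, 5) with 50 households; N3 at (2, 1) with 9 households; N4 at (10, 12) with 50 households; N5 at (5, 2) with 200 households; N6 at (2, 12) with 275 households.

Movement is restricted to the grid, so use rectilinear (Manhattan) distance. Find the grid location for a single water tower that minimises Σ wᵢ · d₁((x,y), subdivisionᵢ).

Manhattan distance separates: Σwᵢ(|x−xᵢ|+|y−yᵢ|) = Σwᵢ|x−xᵢ| + Σwᵢ|y−yᵢ|, so x and y are optimised independently as 1-D weighted medians.
Total weight W = 709; half = 354.5.
x-coordinate, sorted with cumulative weight:
  x=2 (N3, w=9) cum 9
  x=2 (N6, w=275) cum 284
  x=5 (N5, w=200) cum 484  ← median
  x=9 (N1, w=125) cum 609
  x=10 (N4, w=50) cum 659
  x=12 (N2, w=50) cum 709
⇒ x* = 5
y-coordinate, sorted with cumulative weight:
  y=1 (N3, w=9) cum 9
  y=2 (N5, w=200) cum 209
  y=5 (N2, w=50) cum 259
  y=10 (N1, w=125) cum 384  ← median
  y=12 (N4, w=50) cum 434
  y=12 (N6, w=275) cum 709
⇒ y* = 10

(5, 10)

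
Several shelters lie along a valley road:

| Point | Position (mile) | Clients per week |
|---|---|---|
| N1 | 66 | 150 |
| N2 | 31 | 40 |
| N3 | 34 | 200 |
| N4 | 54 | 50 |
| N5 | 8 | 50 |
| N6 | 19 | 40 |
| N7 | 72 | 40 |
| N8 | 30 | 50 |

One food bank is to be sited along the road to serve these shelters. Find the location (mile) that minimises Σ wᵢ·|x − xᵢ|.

For a sum of weighted absolute distances on a line, the optimum is the weighted median (not the mean). Total weight W = 620; half-weight = 310.
Sort by position and accumulate weight:
  mile 8 (N5, w=50) → cum 50
  mile 19 (N6, w=40) → cum 90
  mile 30 (N8, w=50) → cum 140
  mile 31 (N2, w=40) → cum 180
  mile 34 (N3, w=200) → cum 380  ≥ 310 → median here
  mile 54 (N4, w=50) → cum 430
  mile 66 (N1, w=150) → cum 580
  mile 72 (N7, w=40) → cum 620
Optimal location: mile 34.

x = 34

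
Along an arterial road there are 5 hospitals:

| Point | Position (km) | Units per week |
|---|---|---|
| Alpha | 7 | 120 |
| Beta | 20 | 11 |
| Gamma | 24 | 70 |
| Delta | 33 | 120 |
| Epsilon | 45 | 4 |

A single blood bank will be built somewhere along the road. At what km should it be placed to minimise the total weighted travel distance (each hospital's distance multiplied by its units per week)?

For a sum of weighted absolute distances on a line, the optimum is the weighted median (not the mean). Total weight W = 325; half-weight = 162.5.
Sort by position and accumulate weight:
  km 7 (Alpha, w=120) → cum 120
  km 20 (Beta, w=11) → cum 131
  km 24 (Gamma, w=70) → cum 201  ≥ 162.5 → median here
  km 33 (Delta, w=120) → cum 321
  km 45 (Epsilon, w=4) → cum 325
Optimal location: km 24.

x = 24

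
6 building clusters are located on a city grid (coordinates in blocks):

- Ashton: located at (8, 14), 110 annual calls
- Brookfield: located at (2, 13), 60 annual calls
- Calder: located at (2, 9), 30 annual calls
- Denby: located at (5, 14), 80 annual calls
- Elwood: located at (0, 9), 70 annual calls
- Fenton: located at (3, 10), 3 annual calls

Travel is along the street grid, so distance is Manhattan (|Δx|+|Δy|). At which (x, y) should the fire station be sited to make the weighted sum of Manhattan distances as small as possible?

Manhattan distance separates: Σwᵢ(|x−xᵢ|+|y−yᵢ|) = Σwᵢ|x−xᵢ| + Σwᵢ|y−yᵢ|, so x and y are optimised independently as 1-D weighted medians.
Total weight W = 353; half = 176.5.
x-coordinate, sorted with cumulative weight:
  x=0 (Elwood, w=70) cum 70
  x=2 (Brookfield, w=60) cum 130
  x=2 (Calder, w=30) cum 160
  x=3 (Fenton, w=3) cum 163
  x=5 (Denby, w=80) cum 243  ← median
  x=8 (Ashton, w=110) cum 353
⇒ x* = 5
y-coordinate, sorted with cumulative weight:
  y=9 (Calder, w=30) cum 30
  y=9 (Elwood, w=70) cum 100
  y=10 (Fenton, w=3) cum 103
  y=13 (Brookfield, w=60) cum 163
  y=14 (Ashton, w=110) cum 273  ← median
  y=14 (Denby, w=80) cum 353
⇒ y* = 14

(5, 14)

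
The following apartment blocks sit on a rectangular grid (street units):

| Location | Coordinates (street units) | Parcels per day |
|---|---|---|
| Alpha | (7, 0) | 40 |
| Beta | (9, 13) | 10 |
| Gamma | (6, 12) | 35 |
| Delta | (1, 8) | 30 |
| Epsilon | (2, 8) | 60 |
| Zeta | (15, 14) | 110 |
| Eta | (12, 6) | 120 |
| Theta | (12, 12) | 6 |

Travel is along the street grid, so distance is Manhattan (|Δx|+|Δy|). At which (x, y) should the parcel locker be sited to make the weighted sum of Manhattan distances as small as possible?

(12, 8)

Manhattan distance separates: Σwᵢ(|x−xᵢ|+|y−yᵢ|) = Σwᵢ|x−xᵢ| + Σwᵢ|y−yᵢ|, so x and y are optimised independently as 1-D weighted medians.
Total weight W = 411; half = 205.5.
x-coordinate, sorted with cumulative weight:
  x=1 (Delta, w=30) cum 30
  x=2 (Epsilon, w=60) cum 90
  x=6 (Gamma, w=35) cum 125
  x=7 (Alpha, w=40) cum 165
  x=9 (Beta, w=10) cum 175
  x=12 (Eta, w=120) cum 295  ← median
  x=12 (Theta, w=6) cum 301
  x=15 (Zeta, w=110) cum 411
⇒ x* = 12
y-coordinate, sorted with cumulative weight:
  y=0 (Alpha, w=40) cum 40
  y=6 (Eta, w=120) cum 160
  y=8 (Delta, w=30) cum 190
  y=8 (Epsilon, w=60) cum 250  ← median
  y=12 (Gamma, w=35) cum 285
  y=12 (Theta, w=6) cum 291
  y=13 (Beta, w=10) cum 301
  y=14 (Zeta, w=110) cum 411
⇒ y* = 8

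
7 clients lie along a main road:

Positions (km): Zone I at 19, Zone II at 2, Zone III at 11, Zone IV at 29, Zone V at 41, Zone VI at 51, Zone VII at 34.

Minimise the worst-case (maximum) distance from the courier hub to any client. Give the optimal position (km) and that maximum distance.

The 1-center on a line is the midpoint of the two extreme points: leftmost at 2, rightmost at 51.
Optimal location = (2 + 51)/2 = 26.5; maximum distance = (51 − 2)/2 = 24.5.

location 26.5, max distance 24.5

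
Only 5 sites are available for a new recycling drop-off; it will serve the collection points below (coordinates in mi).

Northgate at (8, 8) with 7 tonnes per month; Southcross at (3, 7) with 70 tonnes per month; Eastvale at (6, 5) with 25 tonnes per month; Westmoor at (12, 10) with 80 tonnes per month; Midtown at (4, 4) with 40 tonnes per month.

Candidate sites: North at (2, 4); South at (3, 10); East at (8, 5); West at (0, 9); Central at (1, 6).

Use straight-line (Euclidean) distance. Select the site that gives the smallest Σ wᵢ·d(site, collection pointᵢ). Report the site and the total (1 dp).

East, total 1125.1 mi

Total weighted distance at each candidate:
  North (2, 4): total = 1387.9
  South (3, 10): total = 1356.8
  East (8, 5): total = 1125.1
  West (0, 9): total = 1708.6
  Central (1, 6): total = 1415.6
Minimum is at East with total 1125.1 mi.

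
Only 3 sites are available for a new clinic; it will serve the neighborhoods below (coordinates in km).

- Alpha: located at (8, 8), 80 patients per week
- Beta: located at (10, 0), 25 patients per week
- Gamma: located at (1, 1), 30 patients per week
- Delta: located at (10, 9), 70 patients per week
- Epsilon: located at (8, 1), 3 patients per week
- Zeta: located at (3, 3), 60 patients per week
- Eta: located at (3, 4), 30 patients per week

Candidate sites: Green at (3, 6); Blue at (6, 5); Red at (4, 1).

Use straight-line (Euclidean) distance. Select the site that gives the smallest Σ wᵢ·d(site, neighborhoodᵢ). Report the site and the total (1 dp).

Total weighted distance at each candidate:
  Green (3, 6): total = 1617.2
  Blue (6, 5): total = 1361.2
  Red (4, 1): total = 1828.1
Minimum is at Blue with total 1361.2 km.

Blue, total 1361.2 km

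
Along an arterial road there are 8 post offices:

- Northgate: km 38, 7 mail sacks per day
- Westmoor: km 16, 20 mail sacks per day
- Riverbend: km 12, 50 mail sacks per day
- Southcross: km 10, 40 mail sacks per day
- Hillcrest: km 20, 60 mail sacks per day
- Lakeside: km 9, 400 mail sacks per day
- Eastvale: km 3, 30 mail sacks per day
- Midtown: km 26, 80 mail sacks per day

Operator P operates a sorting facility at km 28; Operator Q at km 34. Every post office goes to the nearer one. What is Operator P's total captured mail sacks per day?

680

The indifferent point is the midpoint (28+34)/2 = 31; post offices left of it (closer to Operator P at 28) go to Operator P, those right go to Operator Q.
  Eastvale at 3 (w=30) → Operator P
  Lakeside at 9 (w=400) → Operator P
  Southcross at 10 (w=40) → Operator P
  Riverbend at 12 (w=50) → Operator P
  Westmoor at 16 (w=20) → Operator P
  Hillcrest at 20 (w=60) → Operator P
  Midtown at 26 (w=80) → Operator P
  Northgate at 38 (w=7) → Operator Q
Operator P captures 680; Operator Q captures 7.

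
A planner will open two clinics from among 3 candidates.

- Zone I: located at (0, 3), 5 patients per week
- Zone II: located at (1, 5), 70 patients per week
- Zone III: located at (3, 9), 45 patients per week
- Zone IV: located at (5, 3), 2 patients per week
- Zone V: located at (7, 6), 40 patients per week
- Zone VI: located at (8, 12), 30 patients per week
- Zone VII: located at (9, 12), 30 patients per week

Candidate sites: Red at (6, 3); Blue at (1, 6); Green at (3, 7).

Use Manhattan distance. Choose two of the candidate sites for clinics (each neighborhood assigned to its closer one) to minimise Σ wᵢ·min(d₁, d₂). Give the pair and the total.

Evaluate every pair (each demand assigned to the nearer of the two):
  {Blue, Green}: total = 1022
  {Red, Blue}: total = 1167
  {Red, Green}: total = 1192
Best pair: {Blue, Green} with total 1022.

{Blue, Green}, total 1022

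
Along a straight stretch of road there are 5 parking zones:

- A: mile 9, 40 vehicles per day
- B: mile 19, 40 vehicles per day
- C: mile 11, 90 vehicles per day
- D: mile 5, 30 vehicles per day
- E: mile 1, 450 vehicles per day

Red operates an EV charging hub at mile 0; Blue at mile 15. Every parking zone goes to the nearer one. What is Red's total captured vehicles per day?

480

The indifferent point is the midpoint (0+15)/2 = 7.5; parking zones left of it (closer to Red at 0) go to Red, those right go to Blue.
  E at 1 (w=450) → Red
  D at 5 (w=30) → Red
  A at 9 (w=40) → Blue
  C at 11 (w=90) → Blue
  B at 19 (w=40) → Blue
Red captures 480; Blue captures 170.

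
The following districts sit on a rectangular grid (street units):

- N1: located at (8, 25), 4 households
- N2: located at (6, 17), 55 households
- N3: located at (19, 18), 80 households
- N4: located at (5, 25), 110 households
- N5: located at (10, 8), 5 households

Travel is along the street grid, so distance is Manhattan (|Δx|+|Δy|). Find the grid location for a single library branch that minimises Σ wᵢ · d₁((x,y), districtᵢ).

Manhattan distance separates: Σwᵢ(|x−xᵢ|+|y−yᵢ|) = Σwᵢ|x−xᵢ| + Σwᵢ|y−yᵢ|, so x and y are optimised independently as 1-D weighted medians.
Total weight W = 254; half = 127.
x-coordinate, sorted with cumulative weight:
  x=5 (N4, w=110) cum 110
  x=6 (N2, w=55) cum 165  ← median
  x=8 (N1, w=4) cum 169
  x=10 (N5, w=5) cum 174
  x=19 (N3, w=80) cum 254
⇒ x* = 6
y-coordinate, sorted with cumulative weight:
  y=8 (N5, w=5) cum 5
  y=17 (N2, w=55) cum 60
  y=18 (N3, w=80) cum 140  ← median
  y=25 (N1, w=4) cum 144
  y=25 (N4, w=110) cum 254
⇒ y* = 18

(6, 18)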